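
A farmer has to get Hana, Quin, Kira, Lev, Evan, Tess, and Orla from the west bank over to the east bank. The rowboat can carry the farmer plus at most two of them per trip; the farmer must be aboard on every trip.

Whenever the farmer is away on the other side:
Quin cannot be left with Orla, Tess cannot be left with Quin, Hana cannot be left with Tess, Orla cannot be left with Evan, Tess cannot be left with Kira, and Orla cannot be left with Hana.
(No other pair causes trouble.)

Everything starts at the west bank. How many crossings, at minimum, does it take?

9

Counting alone: the farmer can take at most 2 across per trip to the east bank, so moving all 7 needs at least 4 loaded trips out, with a return between consecutive ones — at least 7 crossings.
The safety rule pushes this higher. Following every safe sequence of crossings, the most of the 7 that can be at the east bank as the rowboat arrives there on crossing 7 is 6 — never all 7.
So no plan with fewer than 9 crossings exists, and this one achieves 9:
1. Farmer goes to the east bank with Orla and Tess.
2. Farmer goes back to the west bank alone.
3. Farmer goes to the east bank with Kira.
4. Farmer goes back to the west bank with Tess.
5. Farmer goes to the east bank with Hana and Quin.
6. Farmer goes back to the west bank with Orla.
7. Farmer goes to the east bank with Evan and Lev.
8. Farmer goes back to the west bank alone.
9. Farmer goes to the east bank with Orla and Tess.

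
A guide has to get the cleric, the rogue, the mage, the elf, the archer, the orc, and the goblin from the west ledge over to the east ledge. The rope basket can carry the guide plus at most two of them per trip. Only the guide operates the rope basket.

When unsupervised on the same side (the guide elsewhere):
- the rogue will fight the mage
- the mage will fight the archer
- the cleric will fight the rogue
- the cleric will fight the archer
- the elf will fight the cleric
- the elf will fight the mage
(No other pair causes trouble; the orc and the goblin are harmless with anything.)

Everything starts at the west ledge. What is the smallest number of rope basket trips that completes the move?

Counting alone: the guide can take at most 2 across per trip to the east ledge, so moving all 7 needs at least 4 loaded trips out, with a return between consecutive ones — at least 7 crossings.
The safety rule pushes this higher. Following every safe sequence of crossings, the most of the 7 that can be at the east ledge as the rope basket arrives there on crossing 7 is 6 — never all 7.
So no plan with fewer than 9 crossings exists, and this one achieves 9:
1. Guide goes to the east ledge with the cleric and the mage.
2. Guide goes back to the west ledge alone.
3. Guide goes to the east ledge with the rogue.
4. Guide goes back to the west ledge with the cleric and the mage.
5. Guide goes to the east ledge with the archer and the elf.
6. Guide goes back to the west ledge alone.
7. Guide goes to the east ledge with the goblin and the orc.
8. Guide goes back to the west ledge alone.
9. Guide goes to the east ledge with the cleric and the mage.

9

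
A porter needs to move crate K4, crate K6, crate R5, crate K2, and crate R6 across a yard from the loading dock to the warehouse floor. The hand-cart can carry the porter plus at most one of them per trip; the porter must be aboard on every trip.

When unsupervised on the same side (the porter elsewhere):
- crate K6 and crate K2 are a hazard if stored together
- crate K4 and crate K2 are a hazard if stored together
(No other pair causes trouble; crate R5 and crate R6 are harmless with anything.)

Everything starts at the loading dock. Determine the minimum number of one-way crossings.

Counting alone: the porter can take at most 1 across per trip to the warehouse floor, so moving all 5 needs at least 5 loaded trips out, with a return between consecutive ones — at least 9 crossings.
The safety rule pushes this higher. Following every safe sequence of crossings, the most of the 5 that can be at the warehouse floor as the hand-cart arrives there on crossing 9 is 4 — never all 5.
So no plan with fewer than 11 crossings exists, and this one achieves 11:
1. Porter goes to the warehouse floor with crate K2.  [the loading dock: crate K4, crate K6, crate R5, crate R6 | the warehouse floor: crate K2]
2. Porter goes back to the loading dock alone.  [the loading dock: crate K4, crate K6, crate R5, crate R6 | the warehouse floor: crate K2]
3. Porter goes to the warehouse floor with crate K4.  [the loading dock: crate K6, crate R5, crate R6 | the warehouse floor: crate K2, crate K4]
4. Porter goes back to the loading dock with crate K2.  [the loading dock: crate K2, crate K6, crate R5, crate R6 | the warehouse floor: crate K4]
5. Porter goes to the warehouse floor with crate K6.  [the loading dock: crate K2, crate R5, crate R6 | the warehouse floor: crate K4, crate K6]
6. Porter goes back to the loading dock alone.  [the loading dock: crate K2, crate R5, crate R6 | the warehouse floor: crate K4, crate K6]
7. Porter goes to the warehouse floor with crate R5.  [the loading dock: crate K2, crate R6 | the warehouse floor: crate K4, crate K6, crate R5]
8. Porter goes back to the loading dock alone.  [the loading dock: crate K2, crate R6 | the warehouse floor: crate K4, crate K6, crate R5]
9. Porter goes to the warehouse floor with crate R6.  [the loading dock: crate K2 | the warehouse floor: crate K4, crate K6, crate R5, crate R6]
10. Porter goes back to the loading dock alone.  [the loading dock: crate K2 | the warehouse floor: crate K4, crate K6, crate R5, crate R6]
11. Porter goes to the warehouse floor with crate K2.  [the loading dock: — | the warehouse floor: crate K2, crate K4, crate K6, crate R5, crate R6]

11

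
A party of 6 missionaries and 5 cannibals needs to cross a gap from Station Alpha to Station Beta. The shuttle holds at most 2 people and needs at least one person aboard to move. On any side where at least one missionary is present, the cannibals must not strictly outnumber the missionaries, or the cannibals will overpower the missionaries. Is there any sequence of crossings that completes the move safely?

Yes

1. 2 cannibals → Station Beta.  (Station Alpha: 6M 3C; Station Beta: 0M 2C)
2. 1 cannibal ← Station Alpha.  (Station Alpha: 6M 4C; Station Beta: 0M 1C)
3. 2 cannibals → Station Beta.  (Station Alpha: 6M 2C; Station Beta: 0M 3C)
4. 1 cannibal ← Station Alpha.  (Station Alpha: 6M 3C; Station Beta: 0M 2C)
5. 2 missionaries → Station Beta.  (Station Alpha: 4M 3C; Station Beta: 2M 2C)
6. 1 cannibal ← Station Alpha.  (Station Alpha: 4M 4C; Station Beta: 2M 1C)
7. 1 missionary and 1 cannibal → Station Beta.  (Station Alpha: 3M 3C; Station Beta: 3M 2C)
8. 1 missionary ← Station Alpha.  (Station Alpha: 4M 3C; Station Beta: 2M 2C)
9. 1 missionary and 1 cannibal → Station Beta.  (Station Alpha: 3M 2C; Station Beta: 3M 3C)
10. 1 cannibal ← Station Alpha.  (Station Alpha: 3M 3C; Station Beta: 3M 2C)
11. 1 missionary and 1 cannibal → Station Beta.  (Station Alpha: 2M 2C; Station Beta: 4M 3C)
12. 1 missionary ← Station Alpha.  (Station Alpha: 3M 2C; Station Beta: 3M 3C)
13. 1 missionary and 1 cannibal → Station Beta.  (Station Alpha: 2M 1C; Station Beta: 4M 4C)
14. 1 cannibal ← Station Alpha.  (Station Alpha: 2M 2C; Station Beta: 4M 3C)
15. 1 missionary and 1 cannibal → Station Beta.  (Station Alpha: 1M 1C; Station Beta: 5M 4C)
16. 1 missionary ← Station Alpha.  (Station Alpha: 2M 1C; Station Beta: 4M 4C)
17. 1 missionary and 1 cannibal → Station Beta.  (Station Alpha: 1M 0C; Station Beta: 5M 5C)
18. 1 cannibal ← Station Alpha.  (Station Alpha: 1M 1C; Station Beta: 5M 4C)
19. 1 missionary and 1 cannibal → Station Beta.  (Station Alpha: 0M 0C; Station Beta: 6M 5C)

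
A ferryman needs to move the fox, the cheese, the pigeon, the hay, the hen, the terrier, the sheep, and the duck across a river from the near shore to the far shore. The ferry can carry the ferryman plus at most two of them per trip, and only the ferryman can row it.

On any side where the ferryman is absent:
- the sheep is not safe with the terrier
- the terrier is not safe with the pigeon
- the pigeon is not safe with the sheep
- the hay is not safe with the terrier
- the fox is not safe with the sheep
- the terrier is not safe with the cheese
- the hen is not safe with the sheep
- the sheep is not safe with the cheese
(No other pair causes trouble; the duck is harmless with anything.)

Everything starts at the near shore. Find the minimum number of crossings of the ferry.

Counting alone: the ferryman can take at most 2 across per trip to the far shore, so moving all 8 needs at least 4 loaded trips out, with a return between consecutive ones — at least 7 crossings.
The safety rule pushes this higher. Following every safe sequence of crossings, the most of the 8 that can be at the far shore as the ferry arrives there on crossings 7, 9, 11 is 5, 6, 7 respectively — never all 8.
So no plan with fewer than 13 crossings exists, and this one achieves 13:
1. Ferryman goes to the far shore with the sheep and the terrier.
2. Ferryman goes back to the near shore with the terrier.
3. Ferryman goes to the far shore with the fox and the terrier.
4. Ferryman goes back to the near shore with the sheep.
5. Ferryman goes to the far shore with the hen and the sheep.
6. Ferryman goes back to the near shore with the sheep.
7. Ferryman goes to the far shore with the cheese and the pigeon.
8. Ferryman goes back to the near shore with the terrier.
9. Ferryman goes to the far shore with the hay and the terrier.
10. Ferryman goes back to the near shore with the terrier.
11. Ferryman goes to the far shore with the duck and the terrier.
12. Ferryman goes back to the near shore with the terrier.
13. Ferryman goes to the far shore with the sheep and the terrier.

13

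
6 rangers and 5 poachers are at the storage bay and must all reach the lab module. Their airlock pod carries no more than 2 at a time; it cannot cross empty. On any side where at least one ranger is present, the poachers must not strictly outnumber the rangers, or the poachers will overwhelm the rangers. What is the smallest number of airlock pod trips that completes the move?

19

Counting alone: each trip to the lab module takes at most 2 across and each return brings at least 1 back, so after t trips out (and t−1 returns) at most 2t − (t−1) of the 11 are across; that first reaches 11 at t = 10, so at least 19 crossings are needed.
The plan below uses exactly 19 crossings, so it is optimal:
1. 2 poachers → the lab module.  (the storage bay: 6R 3P; the lab module: 0R 2P)
2. 1 poacher ← the storage bay.  (the storage bay: 6R 4P; the lab module: 0R 1P)
3. 2 poachers → the lab module.  (the storage bay: 6R 2P; the lab module: 0R 3P)
4. 1 poacher ← the storage bay.  (the storage bay: 6R 3P; the lab module: 0R 2P)
5. 2 rangers → the lab module.  (the storage bay: 4R 3P; the lab module: 2R 2P)
6. 1 poacher ← the storage bay.  (the storage bay: 4R 4P; the lab module: 2R 1P)
7. 1 ranger and 1 poacher → the lab module.  (the storage bay: 3R 3P; the lab module: 3R 2P)
8. 1 ranger ← the storage bay.  (the storage bay: 4R 3P; the lab module: 2R 2P)
9. 1 ranger and 1 poacher → the lab module.  (the storage bay: 3R 2P; the lab module: 3R 3P)
10. 1 poacher ← the storage bay.  (the storage bay: 3R 3P; the lab module: 3R 2P)
11. 1 ranger and 1 poacher → the lab module.  (the storage bay: 2R 2P; the lab module: 4R 3P)
12. 1 ranger ← the storage bay.  (the storage bay: 3R 2P; the lab module: 3R 3P)
13. 1 ranger and 1 poacher → the lab module.  (the storage bay: 2R 1P; the lab module: 4R 4P)
14. 1 poacher ← the storage bay.  (the storage bay: 2R 2P; the lab module: 4R 3P)
15. 1 ranger and 1 poacher → the lab module.  (the storage bay: 1R 1P; the lab module: 5R 4P)
16. 1 ranger ← the storage bay.  (the storage bay: 2R 1P; the lab module: 4R 4P)
17. 1 ranger and 1 poacher → the lab module.  (the storage bay: 1R 0P; the lab module: 5R 5P)
18. 1 poacher ← the storage bay.  (the storage bay: 1R 1P; the lab module: 5R 4P)
19. 1 ranger and 1 poacher → the lab module.  (the storage bay: 0R 0P; the lab module: 6R 5P)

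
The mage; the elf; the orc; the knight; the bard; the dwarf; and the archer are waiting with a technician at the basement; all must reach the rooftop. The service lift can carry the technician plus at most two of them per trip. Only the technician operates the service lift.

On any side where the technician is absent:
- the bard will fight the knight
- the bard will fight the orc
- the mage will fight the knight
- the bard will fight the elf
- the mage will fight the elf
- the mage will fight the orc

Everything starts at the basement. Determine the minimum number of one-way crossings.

Counting alone: the technician can take at most 2 across per trip to the rooftop, so moving all 7 needs at least 4 loaded trips out, with a return between consecutive ones — at least 7 crossings.
The safety rule pushes this higher. Following every safe sequence of crossings, the most of the 7 that can be at the rooftop as the service lift arrives there on crossing 7 is 6 — never all 7.
So no plan with fewer than 9 crossings exists, and this one achieves 9:
1. Technician goes to the rooftop with the bard and the mage.
2. Technician goes back to the basement alone.
3. Technician goes to the rooftop with the elf.
4. Technician goes back to the basement with the bard and the mage.
5. Technician goes to the rooftop with the knight and the orc.
6. Technician goes back to the basement alone.
7. Technician goes to the rooftop with the archer and the dwarf.
8. Technician goes back to the basement alone.
9. Technician goes to the rooftop with the bard and the mage.

9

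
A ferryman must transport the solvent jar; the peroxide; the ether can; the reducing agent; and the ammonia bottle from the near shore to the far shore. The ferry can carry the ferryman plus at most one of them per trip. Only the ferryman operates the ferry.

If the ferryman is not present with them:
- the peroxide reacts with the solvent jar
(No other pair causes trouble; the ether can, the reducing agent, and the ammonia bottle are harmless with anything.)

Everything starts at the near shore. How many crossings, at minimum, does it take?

9

Counting alone: the ferryman can take at most 1 across per trip to the far shore, so moving all 5 needs at least 5 loaded trips out, with a return between consecutive ones — at least 9 crossings.
The plan below uses exactly 9 crossings, so it is optimal:
1. Ferryman goes to the far shore with the solvent jar.
2. Ferryman goes back to the near shore alone.
3. Ferryman goes to the far shore with the ether can.
4. Ferryman goes back to the near shore alone.
5. Ferryman goes to the far shore with the reducing agent.
6. Ferryman goes back to the near shore alone.
7. Ferryman goes to the far shore with the ammonia bottle.
8. Ferryman goes back to the near shore alone.
9. Ferryman goes to the far shore with the peroxide.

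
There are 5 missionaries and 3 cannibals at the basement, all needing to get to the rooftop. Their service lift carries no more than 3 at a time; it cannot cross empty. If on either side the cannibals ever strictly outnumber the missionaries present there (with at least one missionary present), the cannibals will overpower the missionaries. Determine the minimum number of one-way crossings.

7

Counting alone: each trip to the rooftop takes at most 3 across and each return brings at least 1 back, so after t trips out (and t−1 returns) at most 3t − (t−1) of the 8 are across; that first reaches 8 at t = 4, so at least 7 crossings are needed.
The plan below uses exactly 7 crossings, so it is optimal:
1. 2 cannibals → the rooftop.  (the basement: 5M 1C; the rooftop: 0M 2C)
2. 1 cannibal ← the basement.  (the basement: 5M 2C; the rooftop: 0M 1C)
3. 2 missionaries and 1 cannibal → the rooftop.  (the basement: 3M 1C; the rooftop: 2M 2C)
4. 1 cannibal ← the basement.  (the basement: 3M 2C; the rooftop: 2M 1C)
5. 1 missionary and 2 cannibals → the rooftop.  (the basement: 2M 0C; the rooftop: 3M 3C)
6. 1 cannibal ← the basement.  (the basement: 2M 1C; the rooftop: 3M 2C)
7. 2 missionaries and 1 cannibal → the rooftop.  (the basement: 0M 0C; the rooftop: 5M 3C)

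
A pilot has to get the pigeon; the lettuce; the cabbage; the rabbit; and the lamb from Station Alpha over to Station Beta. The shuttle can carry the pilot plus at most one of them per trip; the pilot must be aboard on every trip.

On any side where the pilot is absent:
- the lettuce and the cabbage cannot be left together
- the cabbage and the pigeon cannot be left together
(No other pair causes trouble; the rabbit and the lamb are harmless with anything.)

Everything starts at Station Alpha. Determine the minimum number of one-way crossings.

11

Counting alone: the pilot can take at most 1 across per trip to Station Beta, so moving all 5 needs at least 5 loaded trips out, with a return between consecutive ones — at least 9 crossings.
The safety rule pushes this higher. Following every safe sequence of crossings, the most of the 5 that can be at Station Beta as the shuttle arrives there on crossing 9 is 4 — never all 5.
So no plan with fewer than 11 crossings exists, and this one achieves 11:
1. Pilot goes to Station Beta with the cabbage.  [Station Alpha: the lamb, the lettuce, the pigeon, the rabbit | Station Beta: the cabbage]
2. Pilot goes back to Station Alpha alone.  [Station Alpha: the lamb, the lettuce, the pigeon, the rabbit | Station Beta: the cabbage]
3. Pilot goes to Station Beta with the pigeon.  [Station Alpha: the lamb, the lettuce, the rabbit | Station Beta: the cabbage, the pigeon]
4. Pilot goes back to Station Alpha with the cabbage.  [Station Alpha: the cabbage, the lamb, the lettuce, the rabbit | Station Beta: the pigeon]
5. Pilot goes to Station Beta with the lettuce.  [Station Alpha: the cabbage, the lamb, the rabbit | Station Beta: the lettuce, the pigeon]
6. Pilot goes back to Station Alpha alone.  [Station Alpha: the cabbage, the lamb, the rabbit | Station Beta: the lettuce, the pigeon]
7. Pilot goes to Station Beta with the rabbit.  [Station Alpha: the cabbage, the lamb | Station Beta: the lettuce, the pigeon, the rabbit]
8. Pilot goes back to Station Alpha alone.  [Station Alpha: the cabbage, the lamb | Station Beta: the lettuce, the pigeon, the rabbit]
9. Pilot goes to Station Beta with the lamb.  [Station Alpha: the cabbage | Station Beta: the lamb, the lettuce, the pigeon, the rabbit]
10. Pilot goes back to Station Alpha alone.  [Station Alpha: the cabbage | Station Beta: the lamb, the lettuce, the pigeon, the rabbit]
11. Pilot goes to Station Beta with the cabbage.  [Station Alpha: — | Station Beta: the cabbage, the lamb, the lettuce, the pigeon, the rabbit]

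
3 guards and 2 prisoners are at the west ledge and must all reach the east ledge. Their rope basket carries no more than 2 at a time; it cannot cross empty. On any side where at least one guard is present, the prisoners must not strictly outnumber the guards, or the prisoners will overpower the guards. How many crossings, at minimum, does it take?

Counting alone: each trip to the east ledge takes at most 2 across and each return brings at least 1 back, so after t trips out (and t−1 returns) at most 2t − (t−1) of the 5 are across; that first reaches 5 at t = 4, so at least 7 crossings are needed.
The plan below uses exactly 7 crossings, so it is optimal:
1. 2 prisoners → the east ledge.  (the west ledge: 3G 0P; the east ledge: 0G 2P)
2. 1 prisoner ← the west ledge.  (the west ledge: 3G 1P; the east ledge: 0G 1P)
3. 2 guards → the east ledge.  (the west ledge: 1G 1P; the east ledge: 2G 1P)
4. 1 guard ← the west ledge.  (the west ledge: 2G 1P; the east ledge: 1G 1P)
5. 1 guard and 1 prisoner → the east ledge.  (the west ledge: 1G 0P; the east ledge: 2G 2P)
6. 1 prisoner ← the west ledge.  (the west ledge: 1G 1P; the east ledge: 2G 1P)
7. 1 guard and 1 prisoner → the east ledge.  (the west ledge: 0G 0P; the east ledge: 3G 2P)

7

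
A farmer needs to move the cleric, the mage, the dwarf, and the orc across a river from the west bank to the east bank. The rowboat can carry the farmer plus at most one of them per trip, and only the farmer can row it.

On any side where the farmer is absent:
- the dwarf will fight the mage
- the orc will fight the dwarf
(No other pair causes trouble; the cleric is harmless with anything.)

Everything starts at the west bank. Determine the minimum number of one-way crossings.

Counting alone: the farmer can take at most 1 across per trip to the east bank, so moving all 4 needs at least 4 loaded trips out, with a return between consecutive ones — at least 7 crossings.
The safety rule pushes this higher. Following every safe sequence of crossings, the most of the 4 that can be at the east bank as the rowboat arrives there on crossing 7 is 3 — never all 4.
So no plan with fewer than 9 crossings exists, and this one achieves 9:
1. Farmer goes to the east bank with the dwarf.
2. Farmer goes back to the west bank alone.
3. Farmer goes to the east bank with the cleric.
4. Farmer goes back to the west bank alone.
5. Farmer goes to the east bank with the mage.
6. Farmer goes back to the west bank with the dwarf.
7. Farmer goes to the east bank with the orc.
8. Farmer goes back to the west bank alone.
9. Farmer goes to the east bank with the dwarf.

9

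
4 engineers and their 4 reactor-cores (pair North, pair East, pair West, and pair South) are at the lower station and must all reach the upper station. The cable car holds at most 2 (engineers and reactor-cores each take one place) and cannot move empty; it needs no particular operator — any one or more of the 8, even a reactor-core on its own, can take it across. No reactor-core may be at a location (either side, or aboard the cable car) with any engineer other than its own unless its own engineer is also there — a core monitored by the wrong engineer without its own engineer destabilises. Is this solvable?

Following every safe sequence of crossings from the start, the most of the 8 that can be at the upper station as the cable car arrives there on crossings 1, 3, 5 is 2, 3, 4 respectively; the best ever achieved is 4 of 8.
From crossing 7 on, no configuration arises that was not already reachable earlier: only 44 distinct safe configurations (who is on which side, and where the cable car is) can ever be reached, none of them has everyone across, and every continuation just revisits them. So no valid plan exists.

No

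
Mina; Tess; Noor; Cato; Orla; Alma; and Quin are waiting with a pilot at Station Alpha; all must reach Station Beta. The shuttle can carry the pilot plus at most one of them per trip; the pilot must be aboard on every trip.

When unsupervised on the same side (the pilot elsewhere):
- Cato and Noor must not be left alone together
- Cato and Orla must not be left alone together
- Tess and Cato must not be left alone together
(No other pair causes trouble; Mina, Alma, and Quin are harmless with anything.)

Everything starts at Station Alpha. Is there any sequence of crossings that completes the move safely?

Following every safe sequence of crossings from the start, the most of the 7 that can be at Station Beta as the shuttle arrives there on crossings 1, 3, 5, 7, 9 is 1, 2, 3, 4, 5 respectively; the best ever achieved is 5 of 7.
From crossing 11 on, no configuration arises that was not already reachable earlier: only 72 distinct safe configurations (who is on which side, and where the shuttle is) can ever be reached, none of them has everyone across, and every continuation just revisits them. So no valid plan exists.

No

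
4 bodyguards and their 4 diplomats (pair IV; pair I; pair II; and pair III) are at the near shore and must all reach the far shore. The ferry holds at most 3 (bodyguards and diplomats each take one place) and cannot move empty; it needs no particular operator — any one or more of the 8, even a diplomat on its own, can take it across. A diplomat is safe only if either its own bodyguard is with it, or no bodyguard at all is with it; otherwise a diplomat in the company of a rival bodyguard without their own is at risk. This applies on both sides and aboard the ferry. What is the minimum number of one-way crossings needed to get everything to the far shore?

9

Counting alone: each trip to the far shore takes at most 3 across and each return brings at least 1 back, so after t trips out (and t−1 returns) at most 3t − (t−1) of the 8 are across; that first reaches 8 at t = 4, so at least 7 crossings are needed.
The safety rule pushes this higher. Following every safe sequence of crossings, the most of the 8 that can be at the far shore as the ferry arrives there on crossing 7 is 7 — never all 8.
So no plan with fewer than 9 crossings exists, and this one achieves 9:
1. bodyguard IV and diplomat IV cross → the far shore.
2. bodyguard IV crosses ← the near shore.
3. bodyguard I, bodyguard IV, and diplomat I cross → the far shore.
4. bodyguard IV and diplomat IV cross ← the near shore.
5. bodyguard II, bodyguard III, and bodyguard IV cross → the far shore.
6. diplomat I crosses ← the near shore.
7. diplomat I and diplomat IV cross → the far shore.
8. diplomat IV crosses ← the near shore.
9. diplomat II, diplomat III, and diplomat IV cross → the far shore.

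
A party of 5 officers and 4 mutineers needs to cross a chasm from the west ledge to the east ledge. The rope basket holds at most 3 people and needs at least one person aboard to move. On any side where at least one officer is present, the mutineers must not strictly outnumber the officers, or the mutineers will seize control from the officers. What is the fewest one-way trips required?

Counting alone: each trip to the east ledge takes at most 3 across and each return brings at least 1 back, so after t trips out (and t−1 returns) at most 3t − (t−1) of the 9 are across; that first reaches 9 at t = 4, so at least 7 crossings are needed.
The plan below uses exactly 7 crossings, so it is optimal:
1. 3 mutineers → the east ledge.  (the west ledge: 5O 1M; the east ledge: 0O 3M)
2. 1 mutineer ← the west ledge.  (the west ledge: 5O 2M; the east ledge: 0O 2M)
3. 3 officers → the east ledge.  (the west ledge: 2O 2M; the east ledge: 3O 2M)
4. 1 officer ← the west ledge.  (the west ledge: 3O 2M; the east ledge: 2O 2M)
5. 2 officers and 1 mutineer → the east ledge.  (the west ledge: 1O 1M; the east ledge: 4O 3M)
6. 1 officer ← the west ledge.  (the west ledge: 2O 1M; the east ledge: 3O 3M)
7. 2 officers and 1 mutineer → the east ledge.  (the west ledge: 0O 0M; the east ledge: 5O 4M)

7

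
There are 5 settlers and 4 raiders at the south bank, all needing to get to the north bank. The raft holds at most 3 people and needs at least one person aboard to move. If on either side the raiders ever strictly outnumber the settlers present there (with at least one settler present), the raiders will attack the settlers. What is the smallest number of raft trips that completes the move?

7

Counting alone: each trip to the north bank takes at most 3 across and each return brings at least 1 back, so after t trips out (and t−1 returns) at most 3t − (t−1) of the 9 are across; that first reaches 9 at t = 4, so at least 7 crossings are needed.
The plan below uses exactly 7 crossings, so it is optimal:
1. 3 raiders → the north bank.  (the south bank: 5S 1R; the north bank: 0S 3R)
2. 1 raider ← the south bank.  (the south bank: 5S 2R; the north bank: 0S 2R)
3. 3 settlers → the north bank.  (the south bank: 2S 2R; the north bank: 3S 2R)
4. 1 settler ← the south bank.  (the south bank: 3S 2R; the north bank: 2S 2R)
5. 2 settlers and 1 raider → the north bank.  (the south bank: 1S 1R; the north bank: 4S 3R)
6. 1 settler ← the south bank.  (the south bank: 2S 1R; the north bank: 3S 3R)
7. 2 settlers and 1 raider → the north bank.  (the south bank: 0S 0R; the north bank: 5S 4R)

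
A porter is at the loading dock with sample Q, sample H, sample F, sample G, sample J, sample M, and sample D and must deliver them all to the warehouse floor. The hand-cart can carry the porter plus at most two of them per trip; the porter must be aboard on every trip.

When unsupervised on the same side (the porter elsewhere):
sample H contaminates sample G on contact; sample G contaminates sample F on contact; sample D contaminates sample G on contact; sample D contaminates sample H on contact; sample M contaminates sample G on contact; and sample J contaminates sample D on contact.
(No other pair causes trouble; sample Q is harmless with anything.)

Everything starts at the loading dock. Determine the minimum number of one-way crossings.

11

Counting alone: the porter can take at most 2 across per trip to the warehouse floor, so moving all 7 needs at least 4 loaded trips out, with a return between consecutive ones — at least 7 crossings.
The safety rule pushes this higher. Following every safe sequence of crossings, the most of the 7 that can be at the warehouse floor as the hand-cart arrives there on crossings 7, 9 is 5, 6 respectively — never all 7.
So no plan with fewer than 11 crossings exists, and this one achieves 11:
1. Porter goes to the warehouse floor with sample D and sample G.
2. Porter goes back to the loading dock with sample G.
3. Porter goes to the warehouse floor with sample G and sample Q.
4. Porter goes back to the loading dock with sample G.
5. Porter goes to the warehouse floor with sample F and sample G.
6. Porter goes back to the loading dock with sample G.
7. Porter goes to the warehouse floor with sample H and sample M.
8. Porter goes back to the loading dock with sample H.
9. Porter goes to the warehouse floor with sample H and sample J.
10. Porter goes back to the loading dock with sample D.
11. Porter goes to the warehouse floor with sample D and sample G.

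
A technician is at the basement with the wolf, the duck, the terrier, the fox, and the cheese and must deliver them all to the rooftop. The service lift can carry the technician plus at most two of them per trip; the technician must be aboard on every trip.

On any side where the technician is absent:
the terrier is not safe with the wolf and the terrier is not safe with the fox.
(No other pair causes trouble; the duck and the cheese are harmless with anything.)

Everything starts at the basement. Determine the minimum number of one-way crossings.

Counting alone: the technician can take at most 2 across per trip to the rooftop, so moving all 5 needs at least 3 loaded trips out, with a return between consecutive ones — at least 5 crossings.
The plan below uses exactly 5 crossings, so it is optimal:
1. Technician goes to the rooftop with the terrier.  [the basement: the cheese, the duck, the fox, the wolf | the rooftop: the terrier]
2. Technician goes back to the basement alone.  [the basement: the cheese, the duck, the fox, the wolf | the rooftop: the terrier]
3. Technician goes to the rooftop with the cheese and the duck.  [the basement: the fox, the wolf | the rooftop: the cheese, the duck, the terrier]
4. Technician goes back to the basement alone.  [the basement: the fox, the wolf | the rooftop: the cheese, the duck, the terrier]
5. Technician goes to the rooftop with the fox and the wolf.  [the basement: — | the rooftop: the cheese, the duck, the fox, the terrier, the wolf]

5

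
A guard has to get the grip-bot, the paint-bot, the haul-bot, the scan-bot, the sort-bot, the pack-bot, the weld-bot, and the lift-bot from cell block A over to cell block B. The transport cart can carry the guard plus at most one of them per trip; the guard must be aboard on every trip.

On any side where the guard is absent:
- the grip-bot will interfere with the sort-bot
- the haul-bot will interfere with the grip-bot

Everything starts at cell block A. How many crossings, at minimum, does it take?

17

Counting alone: the guard can take at most 1 across per trip to cell block B, so moving all 8 needs at least 8 loaded trips out, with a return between consecutive ones — at least 15 crossings.
The safety rule pushes this higher. Following every safe sequence of crossings, the most of the 8 that can be at cell block B as the transport cart arrives there on crossing 15 is 7 — never all 8.
So no plan with fewer than 17 crossings exists, and this one achieves 17:
1. Guard goes to cell block B with the grip-bot.  [cell block A: the haul-bot, the lift-bot, the pack-bot, the paint-bot, the scan-bot, the sort-bot, the weld-bot | cell block B: the grip-bot]
2. Guard goes back to cell block A alone.  [cell block A: the haul-bot, the lift-bot, the pack-bot, the paint-bot, the scan-bot, the sort-bot, the weld-bot | cell block B: the grip-bot]
3. Guard goes to cell block B with the paint-bot.  [cell block A: the haul-bot, the lift-bot, the pack-bot, the scan-bot, the sort-bot, the weld-bot | cell block B: the grip-bot, the paint-bot]
4. Guard goes back to cell block A alone.  [cell block A: the haul-bot, the lift-bot, the pack-bot, the scan-bot, the sort-bot, the weld-bot | cell block B: the grip-bot, the paint-bot]
5. Guard goes to cell block B with the haul-bot.  [cell block A: the lift-bot, the pack-bot, the scan-bot, the sort-bot, the weld-bot | cell block B: the grip-bot, the haul-bot, the paint-bot]
6. Guard goes back to cell block A with the grip-bot.  [cell block A: the grip-bot, the lift-bot, the pack-bot, the scan-bot, the sort-bot, the weld-bot | cell block B: the haul-bot, the paint-bot]
7. Guard goes to cell block B with the sort-bot.  [cell block A: the grip-bot, the lift-bot, the pack-bot, the scan-bot, the weld-bot | cell block B: the haul-bot, the paint-bot, the sort-bot]
8. Guard goes back to cell block A alone.  [cell block A: the grip-bot, the lift-bot, the pack-bot, the scan-bot, the weld-bot | cell block B: the haul-bot, the paint-bot, the sort-bot]
9. Guard goes to cell block B with the scan-bot.  [cell block A: the grip-bot, the lift-bot, the pack-bot, the weld-bot | cell block B: the haul-bot, the paint-bot, the scan-bot, the sort-bot]
10. Guard goes back to cell block A alone.  [cell block A: the grip-bot, the lift-bot, the pack-bot, the weld-bot | cell block B: the haul-bot, the paint-bot, the scan-bot, the sort-bot]
11. Guard goes to cell block B with the pack-bot.  [cell block A: the grip-bot, the lift-bot, the weld-bot | cell block B: the haul-bot, the pack-bot, the paint-bot, the scan-bot, the sort-bot]
12. Guard goes back to cell block A alone.  [cell block A: the grip-bot, the lift-bot, the weld-bot | cell block B: the haul-bot, the pack-bot, the paint-bot, the scan-bot, the sort-bot]
13. Guard goes to cell block B with the weld-bot.  [cell block A: the grip-bot, the lift-bot | cell block B: the haul-bot, the pack-bot, the paint-bot, the scan-bot, the sort-bot, the weld-bot]
14. Guard goes back to cell block A alone.  [cell block A: the grip-bot, the lift-bot | cell block B: the haul-bot, the pack-bot, the paint-bot, the scan-bot, the sort-bot, the weld-bot]
15. Guard goes to cell block B with the lift-bot.  [cell block A: the grip-bot | cell block B: the haul-bot, the lift-bot, the pack-bot, the paint-bot, the scan-bot, the sort-bot, the weld-bot]
16. Guard goes back to cell block A alone.  [cell block A: the grip-bot | cell block B: the haul-bot, the lift-bot, the pack-bot, the paint-bot, the scan-bot, the sort-bot, the weld-bot]
17. Guard goes to cell block B with the grip-bot.  [cell block A: — | cell block B: the grip-bot, the haul-bot, the lift-bot, the pack-bot, the paint-bot, the scan-bot, the sort-bot, the weld-bot]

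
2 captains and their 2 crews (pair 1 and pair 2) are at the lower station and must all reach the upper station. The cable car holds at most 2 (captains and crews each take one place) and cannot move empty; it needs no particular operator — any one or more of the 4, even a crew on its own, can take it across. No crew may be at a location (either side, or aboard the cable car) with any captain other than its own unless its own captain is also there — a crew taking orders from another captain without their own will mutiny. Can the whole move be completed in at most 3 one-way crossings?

Counting alone: each trip to the upper station takes at most 2 across and each return brings at least 1 back, so after t trips out (and t−1 returns) at most 2t − (t−1) of the 4 are across; that first reaches 4 at t = 3, so at least 5 crossings are needed.
Since 3 < 5, 3 crossings cannot be enough. (The shortest complete plan in fact takes 5:)
1. captain 1 and crew 1 cross → the upper station.
2. captain 1 crosses ← the lower station.
3. captain 1 and captain 2 cross → the upper station.
4. captain 2 crosses ← the lower station.
5. captain 2 and crew 2 cross → the upper station.

No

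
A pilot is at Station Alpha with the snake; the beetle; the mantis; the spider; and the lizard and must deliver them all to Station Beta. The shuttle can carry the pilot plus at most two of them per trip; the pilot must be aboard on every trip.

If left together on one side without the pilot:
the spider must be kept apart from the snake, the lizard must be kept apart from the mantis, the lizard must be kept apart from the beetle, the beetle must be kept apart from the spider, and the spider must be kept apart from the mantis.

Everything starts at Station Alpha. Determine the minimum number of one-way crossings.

Counting alone: the pilot can take at most 2 across per trip to Station Beta, so moving all 5 needs at least 3 loaded trips out, with a return between consecutive ones — at least 5 crossings.
The safety rule pushes this higher. Following every safe sequence of crossings, the most of the 5 that can be at Station Beta as the shuttle arrives there on crossing 5 is 4 — never all 5.
So no plan with fewer than 7 crossings exists, and this one achieves 7:
1. Pilot goes to Station Beta with the lizard and the spider.
2. Pilot goes back to Station Alpha alone.
3. Pilot goes to Station Beta with the snake.
4. Pilot goes back to Station Alpha with the spider.
5. Pilot goes to Station Beta with the beetle and the mantis.
6. Pilot goes back to Station Alpha with the lizard.
7. Pilot goes to Station Beta with the lizard and the spider.

7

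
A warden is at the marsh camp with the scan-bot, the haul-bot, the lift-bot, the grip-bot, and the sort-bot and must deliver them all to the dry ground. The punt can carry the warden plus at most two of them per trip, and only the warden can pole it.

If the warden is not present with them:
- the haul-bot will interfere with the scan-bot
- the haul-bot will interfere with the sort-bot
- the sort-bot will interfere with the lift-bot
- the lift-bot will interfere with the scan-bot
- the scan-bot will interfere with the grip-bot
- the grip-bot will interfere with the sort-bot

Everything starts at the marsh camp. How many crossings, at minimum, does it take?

Counting alone: the warden can take at most 2 across per trip to the dry ground, so moving all 5 needs at least 3 loaded trips out, with a return between consecutive ones — at least 5 crossings.
The safety rule pushes this higher. Following every safe sequence of crossings, the most of the 5 that can be at the dry ground as the punt arrives there on crossing 5 is 4 — never all 5.
So no plan with fewer than 7 crossings exists, and this one achieves 7:
1. Warden goes to the dry ground with the scan-bot and the sort-bot.
2. Warden goes back to the marsh camp alone.
3. Warden goes to the dry ground with the haul-bot.
4. Warden goes back to the marsh camp with the scan-bot and the sort-bot.
5. Warden goes to the dry ground with the grip-bot and the lift-bot.
6. Warden goes back to the marsh camp alone.
7. Warden goes to the dry ground with the scan-bot and the sort-bot.

7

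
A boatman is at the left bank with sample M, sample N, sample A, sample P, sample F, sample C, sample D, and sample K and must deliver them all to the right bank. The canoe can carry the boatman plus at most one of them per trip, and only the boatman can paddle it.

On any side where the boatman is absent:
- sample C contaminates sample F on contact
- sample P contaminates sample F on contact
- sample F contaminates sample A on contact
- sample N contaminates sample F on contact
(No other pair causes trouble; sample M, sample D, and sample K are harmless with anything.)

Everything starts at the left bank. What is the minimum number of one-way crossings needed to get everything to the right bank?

impossible

Following every safe sequence of crossings from the start, the most of the 8 that can be at the right bank as the canoe arrives there on crossings 1, 3, 5, 7, 9 is 1, 2, 3, 4, 5 respectively; the best ever achieved is 5 of 8.
From crossing 11 on, no configuration arises that was not already reachable earlier: only 88 distinct safe configurations (who is on which side, and where the canoe is) can ever be reached, none of them has everyone across, and every continuation just revisits them. So no valid plan exists.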